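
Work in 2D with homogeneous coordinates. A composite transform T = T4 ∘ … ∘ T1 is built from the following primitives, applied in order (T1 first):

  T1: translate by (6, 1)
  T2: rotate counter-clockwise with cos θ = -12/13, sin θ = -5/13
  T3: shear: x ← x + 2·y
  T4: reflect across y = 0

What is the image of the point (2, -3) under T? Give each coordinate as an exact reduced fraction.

T1 translate by (6, 1): (2, -3) → (8, -2)
T2 rotate counter-clockwise with cos θ = -12/13, sin θ = -5/13: (8, -2) → (-106/13, -16/13)
T3 shear: x ← x + 2·y: (-106/13, -16/13) → (-138/13, -16/13)
T4 reflect across y = 0: (-138/13, -16/13) → (-138/13, 16/13)

T(p) = (-138/13, 16/13)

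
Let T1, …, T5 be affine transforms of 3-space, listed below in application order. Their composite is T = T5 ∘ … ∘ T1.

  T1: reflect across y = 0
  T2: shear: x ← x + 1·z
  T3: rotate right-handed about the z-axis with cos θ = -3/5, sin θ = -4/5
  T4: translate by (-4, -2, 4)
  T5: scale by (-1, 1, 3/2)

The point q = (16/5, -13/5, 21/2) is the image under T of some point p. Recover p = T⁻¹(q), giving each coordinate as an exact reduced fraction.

T1 = [1 0 0 0; 0 -1 0 0; 0 0 1 0; 0 0 0 1]
T2·T1 = [1 0 1 0; 0 -1 0 0; 0 0 1 0; 0 0 0 1]
T3·…·T1 = [-3/5 -4/5 -3/5 0; -4/5 3/5 -4/5 0; 0 0 1 0; 0 0 0 1]
T4·…·T1 = [-3/5 -4/5 -3/5 -4; -4/5 3/5 -4/5 -2; 0 0 1 4; 0 0 0 1]
T5·…·T1 = [3/5 4/5 3/5 4; -4/5 3/5 -4/5 -2; 0 0 3/2 6; 0 0 0 1]
det M = 3/2; M⁻¹ = [3/5 -4/5 -2/3 0; 4/5 3/5 0 -2; 0 0 2/3 -4; 0 0 0 1]
M⁻¹ · (16/5, -13/5, 21/2)ᵀ = (-3, -1, 3)ᵀ

p = (-3, -1, 3)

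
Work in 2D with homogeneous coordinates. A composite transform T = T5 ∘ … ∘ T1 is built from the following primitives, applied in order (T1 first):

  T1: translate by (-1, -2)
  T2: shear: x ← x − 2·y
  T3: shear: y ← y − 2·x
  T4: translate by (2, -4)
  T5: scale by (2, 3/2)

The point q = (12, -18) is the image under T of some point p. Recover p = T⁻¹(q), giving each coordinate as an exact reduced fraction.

T1 = [1 0 -1; 0 1 -2; 0 0 1]
T2·T1 = [1 -2 3; 0 1 -2; 0 0 1]
T3·…·T1 = [1 -2 3; -2 5 -8; 0 0 1]
T4·…·T1 = [1 -2 5; -2 5 -12; 0 0 1]
T5·…·T1 = [2 -4 10; -3 15/2 -18; 0 0 1]
det M = 3; M⁻¹ = [5/2 4/3 -1; 1 2/3 2; 0 0 1]
M⁻¹ · (12, -18)ᵀ = (5, 2)ᵀ

p = (5, 2)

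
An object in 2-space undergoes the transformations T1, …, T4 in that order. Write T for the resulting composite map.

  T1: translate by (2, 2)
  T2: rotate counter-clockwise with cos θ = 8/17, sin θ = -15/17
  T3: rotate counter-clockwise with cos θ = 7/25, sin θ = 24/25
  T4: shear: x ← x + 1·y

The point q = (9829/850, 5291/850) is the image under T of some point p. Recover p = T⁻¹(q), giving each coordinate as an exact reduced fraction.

p = (9/2, 3)

T1 = [1 0 2; 0 1 2; 0 0 1]
T2·T1 = [8/17 15/17 46/17; -15/17 8/17 -14/17; 0 0 1]
T3·…·T1 = [416/425 -87/425 658/425; 87/425 416/425 1006/425; 0 0 1]
T4·…·T1 = [503/425 329/425 1664/425; 87/425 416/425 1006/425; 0 0 1]
det M = 1; M⁻¹ = [416/425 -329/425 -2; -87/425 503/425 -2; 0 0 1]
M⁻¹ · (9829/850, 5291/850)ᵀ = (9/2, 3)ᵀ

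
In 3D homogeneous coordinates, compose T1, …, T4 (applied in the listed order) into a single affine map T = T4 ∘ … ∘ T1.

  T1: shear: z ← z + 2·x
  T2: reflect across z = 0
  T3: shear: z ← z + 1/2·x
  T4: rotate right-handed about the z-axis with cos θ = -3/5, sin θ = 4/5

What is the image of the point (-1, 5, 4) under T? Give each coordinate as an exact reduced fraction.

T1 shear: z ← z + 2·x: (-1, 5, 4) → (-1, 5, 2)
T2 reflect across z = 0: (-1, 5, 2) → (-1, 5, -2)
T3 shear: z ← z + 1/2·x: (-1, 5, -2) → (-1, 5, -5/2)
T4 rotate right-handed about the z-axis with cos θ = -3/5, sin θ = 4/5: (-1, 5, -5/2) → (-17/5, -19/5, -5/2)

T(p) = (-17/5, -19/5, -5/2)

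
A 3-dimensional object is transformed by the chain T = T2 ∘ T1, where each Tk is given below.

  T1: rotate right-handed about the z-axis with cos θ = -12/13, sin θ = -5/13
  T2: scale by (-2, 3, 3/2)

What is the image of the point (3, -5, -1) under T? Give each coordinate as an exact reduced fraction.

T(p) = (122/13, 135/13, -3/2)

T1 rotate right-handed about the z-axis with cos θ = -12/13, sin θ = -5/13: (3, -5, -1) → (-61/13, 45/13, -1)
T2 scale by (-2, 3, 3/2): (-61/13, 45/13, -1) → (122/13, 135/13, -3/2)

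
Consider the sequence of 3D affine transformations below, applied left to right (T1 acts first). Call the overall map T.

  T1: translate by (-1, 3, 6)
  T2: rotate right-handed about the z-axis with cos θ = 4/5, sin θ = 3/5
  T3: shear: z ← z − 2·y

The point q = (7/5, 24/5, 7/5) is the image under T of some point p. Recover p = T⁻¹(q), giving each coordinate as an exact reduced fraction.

T1 = [1 0 0 -1; 0 1 0 3; 0 0 1 6; 0 0 0 1]
T2·T1 = [4/5 -3/5 0 -13/5; 3/5 4/5 0 9/5; 0 0 1 6; 0 0 0 1]
T3·…·T1 = [4/5 -3/5 0 -13/5; 3/5 4/5 0 9/5; -6/5 -8/5 1 12/5; 0 0 0 1]
det M = 1; M⁻¹ = [4/5 3/5 0 1; -3/5 4/5 0 -3; 0 2 1 -6; 0 0 0 1]
M⁻¹ · (7/5, 24/5, 7/5)ᵀ = (5, 0, 5)ᵀ

p = (5, 0, 5)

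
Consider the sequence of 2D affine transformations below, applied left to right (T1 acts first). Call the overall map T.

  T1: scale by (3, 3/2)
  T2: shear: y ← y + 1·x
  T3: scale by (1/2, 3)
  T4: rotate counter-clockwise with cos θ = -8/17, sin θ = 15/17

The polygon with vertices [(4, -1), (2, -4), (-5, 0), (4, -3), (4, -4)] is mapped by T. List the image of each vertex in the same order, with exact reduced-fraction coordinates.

T1 scale by (3, 3/2): (4, -1) → (12, -3/2); (2, -4) → (6, -6); (-5, 0) → (-15, 0); (4, -3) → (12, -9/2); (4, -4) → (12, -6)
T2 shear: y ← y + 1·x: (12, -3/2) → (12, 21/2); (6, -6) → (6, 0); (-15, 0) → (-15, -15); (12, -9/2) → (12, 15/2); (12, -6) → (12, 6)
T3 scale by (1/2, 3): (12, 21/2) → (6, 63/2); (6, 0) → (3, 0); (-15, -15) → (-15/2, -45); (12, 15/2) → (6, 45/2); (12, 6) → (6, 18)
T4 rotate counter-clockwise with cos θ = -8/17, sin θ = 15/17: (6, 63/2) → (-1041/34, -162/17); (3, 0) → (-24/17, 45/17); (-15/2, -45) → (735/17, 495/34); (6, 45/2) → (-771/34, -90/17); (6, 18) → (-318/17, -54/17)

image vertices: (-1041/34, -162/17), (-24/17, 45/17), (735/17, 495/34), (-771/34, -90/17), (-318/17, -54/17)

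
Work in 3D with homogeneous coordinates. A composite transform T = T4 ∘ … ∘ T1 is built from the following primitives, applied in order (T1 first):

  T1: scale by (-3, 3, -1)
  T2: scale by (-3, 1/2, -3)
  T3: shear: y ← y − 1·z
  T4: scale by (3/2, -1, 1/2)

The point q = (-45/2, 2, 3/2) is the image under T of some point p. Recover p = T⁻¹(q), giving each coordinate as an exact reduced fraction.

T1 = [-3 0 0 0; 0 3 0 0; 0 0 -1 0; 0 0 0 1]
T2·T1 = [9 0 0 0; 0 3/2 0 0; 0 0 3 0; 0 0 0 1]
T3·…·T1 = [9 0 0 0; 0 3/2 -3 0; 0 0 3 0; 0 0 0 1]
T4·…·T1 = [27/2 0 0 0; 0 -3/2 3 0; 0 0 3/2 0; 0 0 0 1]
det M = -243/8; M⁻¹ = [2/27 0 0 0; 0 -2/3 4/3 0; 0 0 2/3 0; 0 0 0 1]
M⁻¹ · (-45/2, 2, 3/2)ᵀ = (-5/3, 2/3, 1)ᵀ

p = (-5/3, 2/3, 1)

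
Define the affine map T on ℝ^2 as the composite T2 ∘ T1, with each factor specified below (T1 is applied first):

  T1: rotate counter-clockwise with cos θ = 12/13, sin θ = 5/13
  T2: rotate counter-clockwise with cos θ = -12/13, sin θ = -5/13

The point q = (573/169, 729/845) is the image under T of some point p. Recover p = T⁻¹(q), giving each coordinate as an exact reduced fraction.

p = (-3, 9/5)

T1 = [12/13 -5/13 0; 5/13 12/13 0; 0 0 1]
T2·T1 = [-119/169 120/169 0; -120/169 -119/169 0; 0 0 1]
det M = 1; M⁻¹ = [-119/169 -120/169 0; 120/169 -119/169 0; 0 0 1]
M⁻¹ · (573/169, 729/845)ᵀ = (-3, 9/5)ᵀ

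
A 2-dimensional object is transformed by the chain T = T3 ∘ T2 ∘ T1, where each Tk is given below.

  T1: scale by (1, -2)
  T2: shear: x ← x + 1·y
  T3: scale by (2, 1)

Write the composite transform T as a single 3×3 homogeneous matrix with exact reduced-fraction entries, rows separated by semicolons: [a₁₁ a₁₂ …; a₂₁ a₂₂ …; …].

T1 = [1 0 0; 0 -2 0; 0 0 1]
T2·T1 = [1 -2 0; 0 -2 0; 0 0 1]
T3·…·T1 = [2 -4 0; 0 -2 0; 0 0 1]

T = [2 -4 0; 0 -2 0; 0 0 1]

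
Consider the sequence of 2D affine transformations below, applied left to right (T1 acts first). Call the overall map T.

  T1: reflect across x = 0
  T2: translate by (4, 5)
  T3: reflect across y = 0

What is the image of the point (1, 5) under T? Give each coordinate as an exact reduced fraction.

T(p) = (3, -10)

T1 reflect across x = 0: (1, 5) → (-1, 5)
T2 translate by (4, 5): (-1, 5) → (3, 10)
T3 reflect across y = 0: (3, 10) → (3, -10)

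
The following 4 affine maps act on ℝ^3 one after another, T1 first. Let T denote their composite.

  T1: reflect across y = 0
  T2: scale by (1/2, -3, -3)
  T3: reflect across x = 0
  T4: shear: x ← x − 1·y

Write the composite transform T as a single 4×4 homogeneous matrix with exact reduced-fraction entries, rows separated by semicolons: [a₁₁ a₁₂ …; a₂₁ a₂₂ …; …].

T = [-1/2 -3 0 0; 0 3 0 0; 0 0 -3 0; 0 0 0 1]

T1 = [1 0 0 0; 0 -1 0 0; 0 0 1 0; 0 0 0 1]
T2·T1 = [1/2 0 0 0; 0 3 0 0; 0 0 -3 0; 0 0 0 1]
T3·…·T1 = [-1/2 0 0 0; 0 3 0 0; 0 0 -3 0; 0 0 0 1]
T4·…·T1 = [-1/2 -3 0 0; 0 3 0 0; 0 0 -3 0; 0 0 0 1]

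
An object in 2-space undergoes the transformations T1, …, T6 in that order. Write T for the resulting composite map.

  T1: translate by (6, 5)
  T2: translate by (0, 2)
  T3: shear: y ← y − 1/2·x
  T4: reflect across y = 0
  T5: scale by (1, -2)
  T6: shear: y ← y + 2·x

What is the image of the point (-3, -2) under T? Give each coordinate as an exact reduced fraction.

T1 translate by (6, 5): (-3, -2) → (3, 3)
T2 translate by (0, 2): (3, 3) → (3, 5)
T3 shear: y ← y − 1/2·x: (3, 5) → (3, 7/2)
T4 reflect across y = 0: (3, 7/2) → (3, -7/2)
T5 scale by (1, -2): (3, -7/2) → (3, 7)
T6 shear: y ← y + 2·x: (3, 7) → (3, 13)

T(p) = (3, 13)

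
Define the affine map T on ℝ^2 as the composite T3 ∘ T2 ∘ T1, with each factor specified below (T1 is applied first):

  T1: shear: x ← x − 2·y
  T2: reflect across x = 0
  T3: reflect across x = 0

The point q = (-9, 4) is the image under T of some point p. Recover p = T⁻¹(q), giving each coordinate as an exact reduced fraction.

T1 = [1 -2 0; 0 1 0; 0 0 1]
T2·T1 = [-1 2 0; 0 1 0; 0 0 1]
T3·…·T1 = [1 -2 0; 0 1 0; 0 0 1]
det M = 1; M⁻¹ = [1 2 0; 0 1 0; 0 0 1]
M⁻¹ · (-9, 4)ᵀ = (-1, 4)ᵀ

p = (-1, 4)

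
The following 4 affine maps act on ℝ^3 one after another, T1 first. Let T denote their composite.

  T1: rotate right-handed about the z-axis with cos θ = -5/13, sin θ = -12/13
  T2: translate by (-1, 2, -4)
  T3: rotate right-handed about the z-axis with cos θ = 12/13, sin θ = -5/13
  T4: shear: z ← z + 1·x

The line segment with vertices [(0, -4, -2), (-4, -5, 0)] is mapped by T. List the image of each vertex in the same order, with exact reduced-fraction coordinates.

image vertices: (-502/169, 857/169, -1516/169), (-141/169, 1453/169, -817/169)

T1 rotate right-handed about the z-axis with cos θ = -5/13, sin θ = -12/13: (0, -4, -2) → (-48/13, 20/13, -2); (-4, -5, 0) → (-40/13, 73/13, 0)
T2 translate by (-1, 2, -4): (-48/13, 20/13, -2) → (-61/13, 46/13, -6); (-40/13, 73/13, 0) → (-53/13, 99/13, -4)
T3 rotate right-handed about the z-axis with cos θ = 12/13, sin θ = -5/13: (-61/13, 46/13, -6) → (-502/169, 857/169, -6); (-53/13, 99/13, -4) → (-141/169, 1453/169, -4)
T4 shear: z ← z + 1·x: (-502/169, 857/169, -6) → (-502/169, 857/169, -1516/169); (-141/169, 1453/169, -4) → (-141/169, 1453/169, -817/169)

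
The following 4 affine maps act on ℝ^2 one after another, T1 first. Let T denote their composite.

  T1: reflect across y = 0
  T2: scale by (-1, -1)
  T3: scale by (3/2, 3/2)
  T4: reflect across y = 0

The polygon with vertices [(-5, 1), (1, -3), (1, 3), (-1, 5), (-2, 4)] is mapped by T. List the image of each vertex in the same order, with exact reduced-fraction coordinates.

T1 reflect across y = 0: (-5, 1) → (-5, -1); (1, -3) → (1, 3); (1, 3) → (1, -3); (-1, 5) → (-1, -5); (-2, 4) → (-2, -4)
T2 scale by (-1, -1): (-5, -1) → (5, 1); (1, 3) → (-1, -3); (1, -3) → (-1, 3); (-1, -5) → (1, 5); (-2, -4) → (2, 4)
T3 scale by (3/2, 3/2): (5, 1) → (15/2, 3/2); (-1, -3) → (-3/2, -9/2); (-1, 3) → (-3/2, 9/2); (1, 5) → (3/2, 15/2); (2, 4) → (3, 6)
T4 reflect across y = 0: (15/2, 3/2) → (15/2, -3/2); (-3/2, -9/2) → (-3/2, 9/2); (-3/2, 9/2) → (-3/2, -9/2); (3/2, 15/2) → (3/2, -15/2); (3, 6) → (3, -6)

image vertices: (15/2, -3/2), (-3/2, 9/2), (-3/2, -9/2), (3/2, -15/2), (3, -6)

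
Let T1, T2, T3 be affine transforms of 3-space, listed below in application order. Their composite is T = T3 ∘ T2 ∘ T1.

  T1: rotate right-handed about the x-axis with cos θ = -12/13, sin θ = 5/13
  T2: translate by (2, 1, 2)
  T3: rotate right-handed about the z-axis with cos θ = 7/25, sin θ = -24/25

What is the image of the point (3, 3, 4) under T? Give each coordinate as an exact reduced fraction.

T1 rotate right-handed about the x-axis with cos θ = -12/13, sin θ = 5/13: (3, 3, 4) → (3, -56/13, -33/13)
T2 translate by (2, 1, 2): (3, -56/13, -33/13) → (5, -43/13, -7/13)
T3 rotate right-handed about the z-axis with cos θ = 7/25, sin θ = -24/25: (5, -43/13, -7/13) → (-577/325, -1861/325, -7/13)

T(p) = (-577/325, -1861/325, -7/13)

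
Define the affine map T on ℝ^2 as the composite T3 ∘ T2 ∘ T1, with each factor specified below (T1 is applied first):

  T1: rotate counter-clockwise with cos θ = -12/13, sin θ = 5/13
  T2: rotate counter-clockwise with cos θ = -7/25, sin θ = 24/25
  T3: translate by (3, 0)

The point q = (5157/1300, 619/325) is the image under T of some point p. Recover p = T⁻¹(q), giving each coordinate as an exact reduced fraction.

T1 = [-12/13 -5/13 0; 5/13 -12/13 0; 0 0 1]
T2·T1 = [-36/325 323/325 0; -323/325 -36/325 0; 0 0 1]
T3·…·T1 = [-36/325 323/325 3; -323/325 -36/325 0; 0 0 1]
det M = 1; M⁻¹ = [-36/325 -323/325 108/325; 323/325 -36/325 -969/325; 0 0 1]
M⁻¹ · (5157/1300, 619/325)ᵀ = (-2, 3/4)ᵀ

p = (-2, 3/4)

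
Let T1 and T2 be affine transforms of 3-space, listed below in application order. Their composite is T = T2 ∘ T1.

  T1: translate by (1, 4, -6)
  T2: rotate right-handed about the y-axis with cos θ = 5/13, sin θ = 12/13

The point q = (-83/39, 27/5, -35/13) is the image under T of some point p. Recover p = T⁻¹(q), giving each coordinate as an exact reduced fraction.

T1 = [1 0 0 1; 0 1 0 4; 0 0 1 -6; 0 0 0 1]
T2·T1 = [5/13 0 12/13 -67/13; 0 1 0 4; -12/13 0 5/13 -42/13; 0 0 0 1]
det M = 1; M⁻¹ = [5/13 0 -12/13 -1; 0 1 0 -4; 12/13 0 5/13 6; 0 0 0 1]
M⁻¹ · (-83/39, 27/5, -35/13)ᵀ = (2/3, 7/5, 3)ᵀ

p = (2/3, 7/5, 3)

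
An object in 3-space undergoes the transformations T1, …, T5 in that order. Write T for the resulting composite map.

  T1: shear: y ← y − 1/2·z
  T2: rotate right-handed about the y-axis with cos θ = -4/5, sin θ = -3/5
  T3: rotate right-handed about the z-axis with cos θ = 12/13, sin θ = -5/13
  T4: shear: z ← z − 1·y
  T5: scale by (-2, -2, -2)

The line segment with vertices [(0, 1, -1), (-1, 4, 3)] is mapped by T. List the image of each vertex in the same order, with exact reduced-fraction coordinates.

T1 shear: y ← y − 1/2·z: (0, 1, -1) → (0, 3/2, -1); (-1, 4, 3) → (-1, 5/2, 3)
T2 rotate right-handed about the y-axis with cos θ = -4/5, sin θ = -3/5: (0, 3/2, -1) → (3/5, 3/2, 4/5); (-1, 5/2, 3) → (-1, 5/2, -3)
T3 rotate right-handed about the z-axis with cos θ = 12/13, sin θ = -5/13: (3/5, 3/2, 4/5) → (147/130, 15/13, 4/5); (-1, 5/2, -3) → (1/26, 35/13, -3)
T4 shear: z ← z − 1·y: (147/130, 15/13, 4/5) → (147/130, 15/13, -23/65); (1/26, 35/13, -3) → (1/26, 35/13, -74/13)
T5 scale by (-2, -2, -2): (147/130, 15/13, -23/65) → (-147/65, -30/13, 46/65); (1/26, 35/13, -74/13) → (-1/13, -70/13, 148/13)

image vertices: (-147/65, -30/13, 46/65), (-1/13, -70/13, 148/13)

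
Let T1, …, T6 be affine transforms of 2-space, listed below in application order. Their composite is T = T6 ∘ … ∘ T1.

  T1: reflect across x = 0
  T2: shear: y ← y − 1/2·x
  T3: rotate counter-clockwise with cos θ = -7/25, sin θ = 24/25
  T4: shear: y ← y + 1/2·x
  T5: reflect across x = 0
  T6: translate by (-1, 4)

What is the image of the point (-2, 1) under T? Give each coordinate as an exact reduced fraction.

T(p) = (-11/25, 141/25)

T1 reflect across x = 0: (-2, 1) → (2, 1)
T2 shear: y ← y − 1/2·x: (2, 1) → (2, 0)
T3 rotate counter-clockwise with cos θ = -7/25, sin θ = 24/25: (2, 0) → (-14/25, 48/25)
T4 shear: y ← y + 1/2·x: (-14/25, 48/25) → (-14/25, 41/25)
T5 reflect across x = 0: (-14/25, 41/25) → (14/25, 41/25)
T6 translate by (-1, 4): (14/25, 41/25) → (-11/25, 141/25)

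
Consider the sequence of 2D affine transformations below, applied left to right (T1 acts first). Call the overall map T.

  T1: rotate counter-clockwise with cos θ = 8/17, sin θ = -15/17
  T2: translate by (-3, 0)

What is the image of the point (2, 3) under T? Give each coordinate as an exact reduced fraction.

T1 rotate counter-clockwise with cos θ = 8/17, sin θ = -15/17: (2, 3) → (61/17, -6/17)
T2 translate by (-3, 0): (61/17, -6/17) → (10/17, -6/17)

T(p) = (10/17, -6/17)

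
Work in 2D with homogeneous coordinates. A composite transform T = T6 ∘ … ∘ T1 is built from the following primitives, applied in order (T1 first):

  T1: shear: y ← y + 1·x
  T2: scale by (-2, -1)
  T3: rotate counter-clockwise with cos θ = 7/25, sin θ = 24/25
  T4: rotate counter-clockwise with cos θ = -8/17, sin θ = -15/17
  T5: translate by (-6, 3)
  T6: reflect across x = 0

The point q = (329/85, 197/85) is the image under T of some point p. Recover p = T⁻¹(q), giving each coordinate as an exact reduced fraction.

T1 = [1 0 0; 1 1 0; 0 0 1]
T2·T1 = [-2 0 0; -1 -1 0; 0 0 1]
T3·…·T1 = [2/5 24/25 0; -11/5 -7/25 0; 0 0 1]
T4·…·T1 = [-181/85 -297/425 0; 58/85 -304/425 0; 0 0 1]
T5·…·T1 = [-181/85 -297/425 -6; 58/85 -304/425 3; 0 0 1]
T6·…·T1 = [181/85 297/425 6; 58/85 -304/425 3; 0 0 1]
det M = -2; M⁻¹ = [152/425 297/850 -543/170; 29/85 -181/170 39/34; 0 0 1]
M⁻¹ · (329/85, 197/85)ᵀ = (-1, 0)ᵀ

p = (-1, 0)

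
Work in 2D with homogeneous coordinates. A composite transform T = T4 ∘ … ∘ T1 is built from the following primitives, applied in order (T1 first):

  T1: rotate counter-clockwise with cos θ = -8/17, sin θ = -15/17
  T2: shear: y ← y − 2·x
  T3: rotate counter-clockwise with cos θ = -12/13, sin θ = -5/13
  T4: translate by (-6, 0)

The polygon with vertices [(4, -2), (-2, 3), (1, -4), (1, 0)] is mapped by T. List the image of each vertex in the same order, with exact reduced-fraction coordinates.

image vertices: (-14/17, -50/17), (-2638/221, 1087/221), (15/13, -88/13), (-1225/221, 28/221)

T1 rotate counter-clockwise with cos θ = -8/17, sin θ = -15/17: (4, -2) → (-62/17, -44/17); (-2, 3) → (61/17, 6/17); (1, -4) → (-4, 1); (1, 0) → (-8/17, -15/17)
T2 shear: y ← y − 2·x: (-62/17, -44/17) → (-62/17, 80/17); (61/17, 6/17) → (61/17, -116/17); (-4, 1) → (-4, 9); (-8/17, -15/17) → (-8/17, 1/17)
T3 rotate counter-clockwise with cos θ = -12/13, sin θ = -5/13: (-62/17, 80/17) → (88/17, -50/17); (61/17, -116/17) → (-1312/221, 1087/221); (-4, 9) → (93/13, -88/13); (-8/17, 1/17) → (101/221, 28/221)
T4 translate by (-6, 0): (88/17, -50/17) → (-14/17, -50/17); (-1312/221, 1087/221) → (-2638/221, 1087/221); (93/13, -88/13) → (15/13, -88/13); (101/221, 28/221) → (-1225/221, 28/221)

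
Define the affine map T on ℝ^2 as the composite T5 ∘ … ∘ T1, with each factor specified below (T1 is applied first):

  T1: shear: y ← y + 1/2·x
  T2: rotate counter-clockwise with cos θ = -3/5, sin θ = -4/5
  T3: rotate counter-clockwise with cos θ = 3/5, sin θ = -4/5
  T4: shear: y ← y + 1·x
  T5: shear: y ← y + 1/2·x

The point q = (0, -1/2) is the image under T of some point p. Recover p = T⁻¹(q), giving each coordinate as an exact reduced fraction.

p = (0, 1/2)

T1 = [1 0 0; 1/2 1 0; 0 0 1]
T2·T1 = [-1/5 4/5 0; -11/10 -3/5 0; 0 0 1]
T3·…·T1 = [-1 0 0; -1/2 -1 0; 0 0 1]
T4·…·T1 = [-1 0 0; -3/2 -1 0; 0 0 1]
T5·…·T1 = [-1 0 0; -2 -1 0; 0 0 1]
det M = 1; M⁻¹ = [-1 0 0; 2 -1 0; 0 0 1]
M⁻¹ · (0, -1/2)ᵀ = (0, 1/2)ᵀ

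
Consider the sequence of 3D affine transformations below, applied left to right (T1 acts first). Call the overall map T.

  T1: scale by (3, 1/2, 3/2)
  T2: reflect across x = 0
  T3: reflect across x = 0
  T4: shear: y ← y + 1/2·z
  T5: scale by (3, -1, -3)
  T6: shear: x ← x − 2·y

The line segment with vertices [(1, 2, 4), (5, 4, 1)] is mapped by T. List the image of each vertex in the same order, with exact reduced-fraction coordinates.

T1 scale by (3, 1/2, 3/2): (1, 2, 4) → (3, 1, 6); (5, 4, 1) → (15, 2, 3/2)
T2 reflect across x = 0: (3, 1, 6) → (-3, 1, 6); (15, 2, 3/2) → (-15, 2, 3/2)
T3 reflect across x = 0: (-3, 1, 6) → (3, 1, 6); (-15, 2, 3/2) → (15, 2, 3/2)
T4 shear: y ← y + 1/2·z: (3, 1, 6) → (3, 4, 6); (15, 2, 3/2) → (15, 11/4, 3/2)
T5 scale by (3, -1, -3): (3, 4, 6) → (9, -4, -18); (15, 11/4, 3/2) → (45, -11/4, -9/2)
T6 shear: x ← x − 2·y: (9, -4, -18) → (17, -4, -18); (45, -11/4, -9/2) → (101/2, -11/4, -9/2)

image vertices: (17, -4, -18), (101/2, -11/4, -9/2)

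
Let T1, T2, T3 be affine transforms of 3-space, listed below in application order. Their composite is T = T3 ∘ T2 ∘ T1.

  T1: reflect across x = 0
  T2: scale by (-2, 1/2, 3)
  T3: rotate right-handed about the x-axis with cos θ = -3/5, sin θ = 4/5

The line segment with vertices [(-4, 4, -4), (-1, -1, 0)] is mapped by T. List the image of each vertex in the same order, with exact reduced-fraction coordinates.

T1 reflect across x = 0: (-4, 4, -4) → (4, 4, -4); (-1, -1, 0) → (1, -1, 0)
T2 scale by (-2, 1/2, 3): (4, 4, -4) → (-8, 2, -12); (1, -1, 0) → (-2, -1/2, 0)
T3 rotate right-handed about the x-axis with cos θ = -3/5, sin θ = 4/5: (-8, 2, -12) → (-8, 42/5, 44/5); (-2, -1/2, 0) → (-2, 3/10, -2/5)

image vertices: (-8, 42/5, 44/5), (-2, 3/10, -2/5)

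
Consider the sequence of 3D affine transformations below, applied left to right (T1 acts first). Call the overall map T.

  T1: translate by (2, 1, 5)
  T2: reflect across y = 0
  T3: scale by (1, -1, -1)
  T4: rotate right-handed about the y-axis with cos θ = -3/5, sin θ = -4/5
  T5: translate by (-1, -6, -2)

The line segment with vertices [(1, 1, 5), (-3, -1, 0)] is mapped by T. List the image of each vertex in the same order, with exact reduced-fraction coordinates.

T1 translate by (2, 1, 5): (1, 1, 5) → (3, 2, 10); (-3, -1, 0) → (-1, 0, 5)
T2 reflect across y = 0: (3, 2, 10) → (3, -2, 10); (-1, 0, 5) → (-1, 0, 5)
T3 scale by (1, -1, -1): (3, -2, 10) → (3, 2, -10); (-1, 0, 5) → (-1, 0, -5)
T4 rotate right-handed about the y-axis with cos θ = -3/5, sin θ = -4/5: (3, 2, -10) → (31/5, 2, 42/5); (-1, 0, -5) → (23/5, 0, 11/5)
T5 translate by (-1, -6, -2): (31/5, 2, 42/5) → (26/5, -4, 32/5); (23/5, 0, 11/5) → (18/5, -6, 1/5)

image vertices: (26/5, -4, 32/5), (18/5, -6, 1/5)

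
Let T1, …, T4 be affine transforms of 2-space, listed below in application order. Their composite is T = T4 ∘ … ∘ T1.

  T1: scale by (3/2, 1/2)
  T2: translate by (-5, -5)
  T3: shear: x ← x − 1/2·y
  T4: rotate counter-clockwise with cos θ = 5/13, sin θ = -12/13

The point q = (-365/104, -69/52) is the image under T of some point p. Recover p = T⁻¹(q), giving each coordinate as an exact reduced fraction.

p = (2, 5/2)

T1 = [3/2 0 0; 0 1/2 0; 0 0 1]
T2·T1 = [3/2 0 -5; 0 1/2 -5; 0 0 1]
T3·…·T1 = [3/2 -1/4 -5/2; 0 1/2 -5; 0 0 1]
T4·…·T1 = [15/26 19/52 -145/26; -18/13 11/26 5/13; 0 0 1]
det M = 3/4; M⁻¹ = [22/39 -19/39 10/3; 24/13 10/13 10; 0 0 1]
M⁻¹ · (-365/104, -69/52)ᵀ = (2, 5/2)ᵀ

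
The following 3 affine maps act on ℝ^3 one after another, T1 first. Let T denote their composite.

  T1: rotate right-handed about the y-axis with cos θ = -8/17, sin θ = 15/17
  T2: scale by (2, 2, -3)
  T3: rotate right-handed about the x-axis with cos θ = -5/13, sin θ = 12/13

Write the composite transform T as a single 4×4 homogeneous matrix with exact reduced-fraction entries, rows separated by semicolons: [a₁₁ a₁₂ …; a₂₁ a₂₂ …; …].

T = [-16/17 0 30/17 0; -540/221 -10/13 -288/221 0; -225/221 24/13 -120/221 0; 0 0 0 1]

T1 = [-8/17 0 15/17 0; 0 1 0 0; -15/17 0 -8/17 0; 0 0 0 1]
T2·T1 = [-16/17 0 30/17 0; 0 2 0 0; 45/17 0 24/17 0; 0 0 0 1]
T3·…·T1 = [-16/17 0 30/17 0; -540/221 -10/13 -288/221 0; -225/221 24/13 -120/221 0; 0 0 0 1]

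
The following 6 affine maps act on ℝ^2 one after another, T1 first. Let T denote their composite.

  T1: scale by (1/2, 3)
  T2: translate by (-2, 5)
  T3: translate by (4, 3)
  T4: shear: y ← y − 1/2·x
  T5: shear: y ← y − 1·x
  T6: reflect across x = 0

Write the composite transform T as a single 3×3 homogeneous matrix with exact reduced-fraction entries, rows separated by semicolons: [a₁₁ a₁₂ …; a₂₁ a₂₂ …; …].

T1 = [1/2 0 0; 0 3 0; 0 0 1]
T2·T1 = [1/2 0 -2; 0 3 5; 0 0 1]
T3·…·T1 = [1/2 0 2; 0 3 8; 0 0 1]
T4·…·T1 = [1/2 0 2; -1/4 3 7; 0 0 1]
T5·…·T1 = [1/2 0 2; -3/4 3 5; 0 0 1]
T6·…·T1 = [-1/2 0 -2; -3/4 3 5; 0 0 1]

T = [-1/2 0 -2; -3/4 3 5; 0 0 1]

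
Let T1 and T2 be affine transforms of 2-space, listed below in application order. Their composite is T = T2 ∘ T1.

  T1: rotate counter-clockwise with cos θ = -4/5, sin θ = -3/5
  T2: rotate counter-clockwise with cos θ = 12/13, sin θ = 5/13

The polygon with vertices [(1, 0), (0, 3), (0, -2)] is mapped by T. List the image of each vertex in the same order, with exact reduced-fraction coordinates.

T1 rotate counter-clockwise with cos θ = -4/5, sin θ = -3/5: (1, 0) → (-4/5, -3/5); (0, 3) → (9/5, -12/5); (0, -2) → (-6/5, 8/5)
T2 rotate counter-clockwise with cos θ = 12/13, sin θ = 5/13: (-4/5, -3/5) → (-33/65, -56/65); (9/5, -12/5) → (168/65, -99/65); (-6/5, 8/5) → (-112/65, 66/65)

image vertices: (-33/65, -56/65), (168/65, -99/65), (-112/65, 66/65)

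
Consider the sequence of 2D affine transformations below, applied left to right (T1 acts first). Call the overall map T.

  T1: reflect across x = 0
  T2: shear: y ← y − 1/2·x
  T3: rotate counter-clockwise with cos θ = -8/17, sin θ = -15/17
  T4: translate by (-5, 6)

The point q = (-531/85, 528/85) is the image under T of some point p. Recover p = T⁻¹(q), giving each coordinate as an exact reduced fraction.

p = (-2/5, -1)

T1 = [-1 0 0; 0 1 0; 0 0 1]
T2·T1 = [-1 0 0; 1/2 1 0; 0 0 1]
T3·…·T1 = [31/34 15/17 0; 11/17 -8/17 0; 0 0 1]
T4·…·T1 = [31/34 15/17 -5; 11/17 -8/17 6; 0 0 1]
det M = -1; M⁻¹ = [8/17 15/17 -50/17; 11/17 -31/34 148/17; 0 0 1]
M⁻¹ · (-531/85, 528/85)ᵀ = (-2/5, -1)ᵀ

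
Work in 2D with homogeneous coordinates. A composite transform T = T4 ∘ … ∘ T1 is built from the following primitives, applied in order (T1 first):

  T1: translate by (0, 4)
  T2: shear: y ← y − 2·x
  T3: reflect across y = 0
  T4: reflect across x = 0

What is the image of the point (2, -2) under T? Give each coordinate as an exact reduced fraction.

T1 translate by (0, 4): (2, -2) → (2, 2)
T2 shear: y ← y − 2·x: (2, 2) → (2, -2)
T3 reflect across y = 0: (2, -2) → (2, 2)
T4 reflect across x = 0: (2, 2) → (-2, 2)

T(p) = (-2, 2)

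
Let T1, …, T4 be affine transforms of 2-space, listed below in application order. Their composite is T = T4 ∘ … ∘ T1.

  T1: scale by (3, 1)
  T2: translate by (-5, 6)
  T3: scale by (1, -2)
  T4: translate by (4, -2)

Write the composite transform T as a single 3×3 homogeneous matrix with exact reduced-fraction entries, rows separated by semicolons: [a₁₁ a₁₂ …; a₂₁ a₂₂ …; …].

T = [3 0 -1; 0 -2 -14; 0 0 1]

T1 = [3 0 0; 0 1 0; 0 0 1]
T2·T1 = [3 0 -5; 0 1 6; 0 0 1]
T3·…·T1 = [3 0 -5; 0 -2 -12; 0 0 1]
T4·…·T1 = [3 0 -1; 0 -2 -14; 0 0 1]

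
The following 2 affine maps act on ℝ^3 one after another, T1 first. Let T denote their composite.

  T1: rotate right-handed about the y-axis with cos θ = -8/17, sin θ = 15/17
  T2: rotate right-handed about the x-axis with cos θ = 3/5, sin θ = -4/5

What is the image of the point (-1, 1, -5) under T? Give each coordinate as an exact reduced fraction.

T1 rotate right-handed about the y-axis with cos θ = -8/17, sin θ = 15/17: (-1, 1, -5) → (-67/17, 1, 55/17)
T2 rotate right-handed about the x-axis with cos θ = 3/5, sin θ = -4/5: (-67/17, 1, 55/17) → (-67/17, 271/85, 97/85)

T(p) = (-67/17, 271/85, 97/85)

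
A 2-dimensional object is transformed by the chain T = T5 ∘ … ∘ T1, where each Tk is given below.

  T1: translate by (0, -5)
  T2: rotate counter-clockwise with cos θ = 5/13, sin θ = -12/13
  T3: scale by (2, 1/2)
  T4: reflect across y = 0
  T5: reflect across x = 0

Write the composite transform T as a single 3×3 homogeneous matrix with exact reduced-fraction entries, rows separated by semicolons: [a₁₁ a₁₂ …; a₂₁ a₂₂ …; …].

T1 = [1 0 0; 0 1 -5; 0 0 1]
T2·T1 = [5/13 12/13 -60/13; -12/13 5/13 -25/13; 0 0 1]
T3·…·T1 = [10/13 24/13 -120/13; -6/13 5/26 -25/26; 0 0 1]
T4·…·T1 = [10/13 24/13 -120/13; 6/13 -5/26 25/26; 0 0 1]
T5·…·T1 = [-10/13 -24/13 120/13; 6/13 -5/26 25/26; 0 0 1]

T = [-10/13 -24/13 120/13; 6/13 -5/26 25/26; 0 0 1]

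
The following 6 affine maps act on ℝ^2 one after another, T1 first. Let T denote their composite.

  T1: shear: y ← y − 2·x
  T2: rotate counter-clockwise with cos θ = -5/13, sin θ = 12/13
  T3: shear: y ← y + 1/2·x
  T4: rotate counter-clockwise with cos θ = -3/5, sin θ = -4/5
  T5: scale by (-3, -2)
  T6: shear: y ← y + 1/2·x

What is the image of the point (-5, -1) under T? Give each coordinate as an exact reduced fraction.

T1 shear: y ← y − 2·x: (-5, -1) → (-5, 9)
T2 rotate counter-clockwise with cos θ = -5/13, sin θ = 12/13: (-5, 9) → (-83/13, -105/13)
T3 shear: y ← y + 1/2·x: (-83/13, -105/13) → (-83/13, -293/26)
T4 rotate counter-clockwise with cos θ = -3/5, sin θ = -4/5: (-83/13, -293/26) → (-337/65, 1543/130)
T5 scale by (-3, -2): (-337/65, 1543/130) → (1011/65, -1543/65)
T6 shear: y ← y + 1/2·x: (1011/65, -1543/65) → (1011/65, -415/26)

T(p) = (1011/65, -415/26)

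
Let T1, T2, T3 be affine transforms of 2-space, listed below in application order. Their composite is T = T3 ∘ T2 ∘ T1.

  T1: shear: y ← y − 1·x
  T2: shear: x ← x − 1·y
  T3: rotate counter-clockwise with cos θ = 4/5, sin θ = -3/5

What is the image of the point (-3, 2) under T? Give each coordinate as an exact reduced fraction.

T(p) = (-17/5, 44/5)

T1 shear: y ← y − 1·x: (-3, 2) → (-3, 5)
T2 shear: x ← x − 1·y: (-3, 5) → (-8, 5)
T3 rotate counter-clockwise with cos θ = 4/5, sin θ = -3/5: (-8, 5) → (-17/5, 44/5)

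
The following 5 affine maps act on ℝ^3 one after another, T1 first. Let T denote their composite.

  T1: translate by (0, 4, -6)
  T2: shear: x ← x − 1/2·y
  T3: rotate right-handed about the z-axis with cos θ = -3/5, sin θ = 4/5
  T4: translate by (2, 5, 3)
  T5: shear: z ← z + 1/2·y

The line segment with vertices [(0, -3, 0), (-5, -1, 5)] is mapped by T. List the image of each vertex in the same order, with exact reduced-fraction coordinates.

T1 translate by (0, 4, -6): (0, -3, 0) → (0, 1, -6); (-5, -1, 5) → (-5, 3, -1)
T2 shear: x ← x − 1/2·y: (0, 1, -6) → (-1/2, 1, -6); (-5, 3, -1) → (-13/2, 3, -1)
T3 rotate right-handed about the z-axis with cos θ = -3/5, sin θ = 4/5: (-1/2, 1, -6) → (-1/2, -1, -6); (-13/2, 3, -1) → (3/2, -7, -1)
T4 translate by (2, 5, 3): (-1/2, -1, -6) → (3/2, 4, -3); (3/2, -7, -1) → (7/2, -2, 2)
T5 shear: z ← z + 1/2·y: (3/2, 4, -3) → (3/2, 4, -1); (7/2, -2, 2) → (7/2, -2, 1)

image vertices: (3/2, 4, -1), (7/2, -2, 1)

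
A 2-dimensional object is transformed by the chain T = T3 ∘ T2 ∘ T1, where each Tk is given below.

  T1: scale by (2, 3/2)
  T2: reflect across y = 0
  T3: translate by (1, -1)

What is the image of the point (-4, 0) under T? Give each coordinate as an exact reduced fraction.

T1 scale by (2, 3/2): (-4, 0) → (-8, 0)
T2 reflect across y = 0: (-8, 0) → (-8, 0)
T3 translate by (1, -1): (-8, 0) → (-7, -1)

T(p) = (-7, -1)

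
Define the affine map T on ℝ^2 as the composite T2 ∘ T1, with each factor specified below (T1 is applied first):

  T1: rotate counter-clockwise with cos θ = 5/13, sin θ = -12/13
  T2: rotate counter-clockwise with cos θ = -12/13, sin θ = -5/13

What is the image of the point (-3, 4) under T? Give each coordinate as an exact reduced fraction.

T(p) = (-116/169, -837/169)

T1 rotate counter-clockwise with cos θ = 5/13, sin θ = -12/13: (-3, 4) → (33/13, 56/13)
T2 rotate counter-clockwise with cos θ = -12/13, sin θ = -5/13: (33/13, 56/13) → (-116/169, -837/169)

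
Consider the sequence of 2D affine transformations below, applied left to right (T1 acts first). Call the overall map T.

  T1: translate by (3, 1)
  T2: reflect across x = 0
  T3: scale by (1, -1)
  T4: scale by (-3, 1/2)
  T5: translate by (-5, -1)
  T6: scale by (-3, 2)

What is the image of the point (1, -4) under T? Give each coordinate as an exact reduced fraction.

T(p) = (-21, 1)

T1 translate by (3, 1): (1, -4) → (4, -3)
T2 reflect across x = 0: (4, -3) → (-4, -3)
T3 scale by (1, -1): (-4, -3) → (-4, 3)
T4 scale by (-3, 1/2): (-4, 3) → (12, 3/2)
T5 translate by (-5, -1): (12, 3/2) → (7, 1/2)
T6 scale by (-3, 2): (7, 1/2) → (-21, 1)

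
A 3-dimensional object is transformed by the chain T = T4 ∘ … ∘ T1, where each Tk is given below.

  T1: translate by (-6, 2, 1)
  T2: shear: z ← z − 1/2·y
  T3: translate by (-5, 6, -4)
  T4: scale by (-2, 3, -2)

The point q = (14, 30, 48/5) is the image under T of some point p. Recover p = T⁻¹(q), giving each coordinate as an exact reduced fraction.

p = (4, 2, 1/5)

T1 = [1 0 0 -6; 0 1 0 2; 0 0 1 1; 0 0 0 1]
T2·T1 = [1 0 0 -6; 0 1 0 2; 0 -1/2 1 0; 0 0 0 1]
T3·…·T1 = [1 0 0 -11; 0 1 0 8; 0 -1/2 1 -4; 0 0 0 1]
T4·…·T1 = [-2 0 0 22; 0 3 0 24; 0 1 -2 8; 0 0 0 1]
det M = 12; M⁻¹ = [-1/2 0 0 11; 0 1/3 0 -8; 0 1/6 -1/2 0; 0 0 0 1]
M⁻¹ · (14, 30, 48/5)ᵀ = (4, 2, 1/5)ᵀ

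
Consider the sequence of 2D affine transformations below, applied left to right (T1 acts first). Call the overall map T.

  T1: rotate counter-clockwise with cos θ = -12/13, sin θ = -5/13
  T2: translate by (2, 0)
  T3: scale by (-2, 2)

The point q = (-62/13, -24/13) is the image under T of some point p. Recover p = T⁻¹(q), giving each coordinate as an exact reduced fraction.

p = (0, 1)

T1 = [-12/13 5/13 0; -5/13 -12/13 0; 0 0 1]
T2·T1 = [-12/13 5/13 2; -5/13 -12/13 0; 0 0 1]
T3·…·T1 = [24/13 -10/13 -4; -10/13 -24/13 0; 0 0 1]
det M = -4; M⁻¹ = [6/13 -5/26 24/13; -5/26 -6/13 -10/13; 0 0 1]
M⁻¹ · (-62/13, -24/13)ᵀ = (0, 1)ᵀ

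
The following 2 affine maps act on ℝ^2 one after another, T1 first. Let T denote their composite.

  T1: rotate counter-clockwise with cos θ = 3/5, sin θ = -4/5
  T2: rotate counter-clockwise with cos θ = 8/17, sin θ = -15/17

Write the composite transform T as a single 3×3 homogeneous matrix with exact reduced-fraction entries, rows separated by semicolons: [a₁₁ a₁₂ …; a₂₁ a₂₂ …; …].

T = [-36/85 77/85 0; -77/85 -36/85 0; 0 0 1]

T1 = [3/5 4/5 0; -4/5 3/5 0; 0 0 1]
T2·T1 = [-36/85 77/85 0; -77/85 -36/85 0; 0 0 1]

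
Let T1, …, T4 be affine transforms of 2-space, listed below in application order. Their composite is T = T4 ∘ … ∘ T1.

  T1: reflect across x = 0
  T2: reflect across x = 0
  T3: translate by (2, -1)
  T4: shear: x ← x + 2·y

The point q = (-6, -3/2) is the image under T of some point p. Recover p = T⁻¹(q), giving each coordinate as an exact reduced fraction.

T1 = [-1 0 0; 0 1 0; 0 0 1]
T2·T1 = [1 0 0; 0 1 0; 0 0 1]
T3·…·T1 = [1 0 2; 0 1 -1; 0 0 1]
T4·…·T1 = [1 2 0; 0 1 -1; 0 0 1]
det M = 1; M⁻¹ = [1 -2 -2; 0 1 1; 0 0 1]
M⁻¹ · (-6, -3/2)ᵀ = (-5, -1/2)ᵀ

p = (-5, -1/2)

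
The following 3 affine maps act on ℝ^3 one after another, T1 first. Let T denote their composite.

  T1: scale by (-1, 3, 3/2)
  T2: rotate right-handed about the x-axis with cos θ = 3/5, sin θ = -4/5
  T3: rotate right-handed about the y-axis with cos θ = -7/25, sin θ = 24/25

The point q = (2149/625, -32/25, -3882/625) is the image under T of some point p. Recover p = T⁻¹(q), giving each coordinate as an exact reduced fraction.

T1 = [-1 0 0 0; 0 3 0 0; 0 0 3/2 0; 0 0 0 1]
T2·T1 = [-1 0 0 0; 0 9/5 6/5 0; 0 -12/5 9/10 0; 0 0 0 1]
T3·…·T1 = [7/25 -288/125 108/125 0; 0 9/5 6/5 0; 24/25 84/125 -63/250 0; 0 0 0 1]
det M = -9/2; M⁻¹ = [7/25 0 24/25 0; -32/125 1/5 28/375 0; 48/125 8/15 -14/125 0; 0 0 0 1]
M⁻¹ · (2149/625, -32/25, -3882/625)ᵀ = (-5, -8/5, 4/3)ᵀ

p = (-5, -8/5, 4/3)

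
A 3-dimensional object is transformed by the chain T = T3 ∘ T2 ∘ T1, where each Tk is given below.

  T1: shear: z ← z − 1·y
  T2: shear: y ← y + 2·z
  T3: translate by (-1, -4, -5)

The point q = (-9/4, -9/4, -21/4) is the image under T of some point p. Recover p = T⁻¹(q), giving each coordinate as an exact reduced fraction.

p = (-5/4, 9/4, 2)

T1 = [1 0 0 0; 0 1 0 0; 0 -1 1 0; 0 0 0 1]
T2·T1 = [1 0 0 0; 0 -1 2 0; 0 -1 1 0; 0 0 0 1]
T3·…·T1 = [1 0 0 -1; 0 -1 2 -4; 0 -1 1 -5; 0 0 0 1]
det M = 1; M⁻¹ = [1 0 0 1; 0 1 -2 -6; 0 1 -1 -1; 0 0 0 1]
M⁻¹ · (-9/4, -9/4, -21/4)ᵀ = (-5/4, 9/4, 2)ᵀ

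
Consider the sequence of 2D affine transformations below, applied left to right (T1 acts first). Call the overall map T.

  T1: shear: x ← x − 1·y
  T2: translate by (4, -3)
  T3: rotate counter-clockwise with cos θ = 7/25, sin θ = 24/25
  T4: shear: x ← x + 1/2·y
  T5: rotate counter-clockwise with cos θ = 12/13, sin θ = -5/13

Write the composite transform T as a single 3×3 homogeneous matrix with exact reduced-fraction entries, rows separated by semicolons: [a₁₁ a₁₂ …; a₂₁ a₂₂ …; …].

T1 = [1 -1 0; 0 1 0; 0 0 1]
T2·T1 = [1 -1 4; 0 1 -3; 0 0 1]
T3·…·T1 = [7/25 -31/25 4; 24/25 -17/25 3; 0 0 1]
T4·…·T1 = [19/25 -79/50 11/2; 24/25 -17/25 3; 0 0 1]
T5·…·T1 = [348/325 -43/25 81/13; 193/325 -1/50 17/26; 0 0 1]

T = [348/325 -43/25 81/13; 193/325 -1/50 17/26; 0 0 1]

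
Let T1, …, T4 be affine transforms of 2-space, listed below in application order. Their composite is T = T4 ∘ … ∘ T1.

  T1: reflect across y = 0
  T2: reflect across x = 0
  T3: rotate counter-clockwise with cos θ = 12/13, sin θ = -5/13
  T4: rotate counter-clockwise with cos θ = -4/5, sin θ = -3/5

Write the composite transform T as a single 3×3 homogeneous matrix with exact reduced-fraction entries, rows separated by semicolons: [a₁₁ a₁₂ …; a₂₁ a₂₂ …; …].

T = [63/65 -16/65 0; 16/65 63/65 0; 0 0 1]

T1 = [1 0 0; 0 -1 0; 0 0 1]
T2·T1 = [-1 0 0; 0 -1 0; 0 0 1]
T3·…·T1 = [-12/13 -5/13 0; 5/13 -12/13 0; 0 0 1]
T4·…·T1 = [63/65 -16/65 0; 16/65 63/65 0; 0 0 1]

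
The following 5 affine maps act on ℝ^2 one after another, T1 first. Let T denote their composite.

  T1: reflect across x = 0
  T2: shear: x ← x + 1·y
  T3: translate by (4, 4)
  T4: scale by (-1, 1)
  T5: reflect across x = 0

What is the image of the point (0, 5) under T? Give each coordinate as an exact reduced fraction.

T1 reflect across x = 0: (0, 5) → (0, 5)
T2 shear: x ← x + 1·y: (0, 5) → (5, 5)
T3 translate by (4, 4): (5, 5) → (9, 9)
T4 scale by (-1, 1): (9, 9) → (-9, 9)
T5 reflect across x = 0: (-9, 9) → (9, 9)

T(p) = (9, 9)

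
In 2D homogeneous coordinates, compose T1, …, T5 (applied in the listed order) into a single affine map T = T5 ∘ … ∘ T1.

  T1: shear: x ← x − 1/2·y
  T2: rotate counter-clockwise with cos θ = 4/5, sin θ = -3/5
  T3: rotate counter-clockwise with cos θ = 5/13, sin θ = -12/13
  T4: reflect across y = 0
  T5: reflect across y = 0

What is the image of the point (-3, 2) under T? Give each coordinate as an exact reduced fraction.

T1 shear: x ← x − 1/2·y: (-3, 2) → (-4, 2)
T2 rotate counter-clockwise with cos θ = 4/5, sin θ = -3/5: (-4, 2) → (-2, 4)
T3 rotate counter-clockwise with cos θ = 5/13, sin θ = -12/13: (-2, 4) → (38/13, 44/13)
T4 reflect across y = 0: (38/13, 44/13) → (38/13, -44/13)
T5 reflect across y = 0: (38/13, -44/13) → (38/13, 44/13)

T(p) = (38/13, 44/13)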